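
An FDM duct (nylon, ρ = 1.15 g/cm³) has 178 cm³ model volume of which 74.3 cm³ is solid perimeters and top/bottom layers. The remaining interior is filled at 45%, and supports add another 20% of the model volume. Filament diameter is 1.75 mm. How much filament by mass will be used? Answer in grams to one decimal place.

180.0 g

Interior volume = 178 − 74.3 = 103.7 cm³.
Infill deposited: 0.45 × 103.7 → 46.665 cm³.
Support = 0.20 × 178 = 35.6 cm³.
Total extruded = 74.3 + 46.665 + 35.6, so 156.565 cm³.
Mass = 156.565 × 1.15 = 180.04975 g.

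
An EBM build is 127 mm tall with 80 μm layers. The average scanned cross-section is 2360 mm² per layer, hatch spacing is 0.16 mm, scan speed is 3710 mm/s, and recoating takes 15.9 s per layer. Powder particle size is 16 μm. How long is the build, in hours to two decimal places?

8.77 hours

Number of layers: 127 / 0.08 → 1588 (rounded up).
Per-layer scan distance = 2360 / 0.16, so 14750 mm.
Beam time per layer: 14750 / 3710 → 3.9757 s.
Per-layer time = 3.9757 + 15.9, so 19.8757 s.
1588 layers × 19.8757 s/layer = 31562.6116 s, i.e. 8.77 hours.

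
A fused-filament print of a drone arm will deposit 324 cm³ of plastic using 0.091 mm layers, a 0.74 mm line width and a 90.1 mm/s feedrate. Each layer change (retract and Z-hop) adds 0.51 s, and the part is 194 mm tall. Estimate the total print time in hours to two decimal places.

15.14 hours

Extrusion cross-section: 0.091 × 0.74 → 0.06734 mm².
Total extruded path = 324000/0.06734 = 4811404.8 mm.
Print-move time = 4811404.8 / 90.1 = 53400.7 s.
Layer count = ceil(194 / 0.091) = 2132.
Layer-change overhead = 2132 × 0.51, so 1087.32 s.
Altogether 53400.7 + 1087.32 = 54488.02 s, i.e. 15.14 hours.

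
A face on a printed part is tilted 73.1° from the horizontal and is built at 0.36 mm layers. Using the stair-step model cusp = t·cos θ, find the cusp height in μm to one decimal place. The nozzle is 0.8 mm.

104.7 μm

h_c = t·cos θ = 0.36 × 0.2907 = 0.104652 mm (104.7 μm).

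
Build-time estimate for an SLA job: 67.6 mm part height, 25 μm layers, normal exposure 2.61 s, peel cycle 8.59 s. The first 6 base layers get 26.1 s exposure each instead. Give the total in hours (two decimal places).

Number of layers: 67.6 / 0.025 → 2704 (rounded up).
Burn-in layers = 6 × (26.1 + 8.59), so 208.14 s.
Normal layers = 2698 × (2.61 + 8.59), so 30217.6 s.
Total = 208.14 + 30217.6 = 30425.74 s = 8.45 hours.

8.45 hours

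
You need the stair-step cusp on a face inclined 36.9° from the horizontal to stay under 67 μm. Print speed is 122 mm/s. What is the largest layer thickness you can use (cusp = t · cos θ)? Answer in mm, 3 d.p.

0.084 mm

cos(36.9°) = 0.7997; t_max = 0.067/0.7997 = 0.084 mm.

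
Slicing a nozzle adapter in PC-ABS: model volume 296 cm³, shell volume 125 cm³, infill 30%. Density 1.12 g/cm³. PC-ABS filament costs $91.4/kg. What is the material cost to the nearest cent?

$18.05

Infill region = 296 − 125, so 171 cm³.
Infill volume = 0.30 × 171, so 51.3 cm³.
Total extruded: 125 + 51.3 → 176.3 cm³.
Mass: 176.3 × 1.12 → 197.456 g.
Cost = 197.456 g / 1000 × $91.4/kg = $18.05.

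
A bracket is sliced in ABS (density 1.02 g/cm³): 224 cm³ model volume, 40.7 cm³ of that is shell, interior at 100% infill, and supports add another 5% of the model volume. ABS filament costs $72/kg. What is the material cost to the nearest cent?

Volume inside the shell = 224 − 40.7 = 183.3 cm³.
Infill deposited = 1.00 × 183.3, so 183.3 cm³.
Support = 0.05 × 224 = 11.2 cm³.
Deposited volume = 40.7 + 183.3 + 11.2, so 235.2 cm³.
Mass: 235.2 × 1.02 → 239.904 g.
Cost = 239.904 g / 1000 × $72/kg = $17.27.

$17.27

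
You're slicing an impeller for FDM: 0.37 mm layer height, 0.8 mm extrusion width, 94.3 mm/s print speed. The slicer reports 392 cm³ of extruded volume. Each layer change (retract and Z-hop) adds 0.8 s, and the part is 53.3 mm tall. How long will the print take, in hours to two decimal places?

3.93 hours

Extrusion cross-section = 0.37 × 0.8, so 0.296 mm².
Path length: 392000 mm³ / 0.296 mm² → 1324324.3 mm.
Print-move time = 1324324.3 / 94.3, so 14043.7 s.
Layers = ⌈53.3/0.37⌉ = 145.
Non-print overhead = 145 × 0.8, so 116 s.
Altogether 14043.7 + 116 = 14159.7 s, i.e. 3.93 hours.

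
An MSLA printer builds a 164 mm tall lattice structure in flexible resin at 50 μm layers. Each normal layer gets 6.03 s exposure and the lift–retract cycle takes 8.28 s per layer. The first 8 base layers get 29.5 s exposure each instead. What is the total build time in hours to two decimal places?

Number of layers: 164 / 0.05 → 3280 (rounded up).
Burn-in layers: 8 × (29.5 + 8.28) → 302.24 s.
Normal layers = 3272 × (6.03 + 8.28), so 46822.32 s.
Sum: 302.24 + 46822.32 = 47124.56 s → 13.09 hours.

13.09 hours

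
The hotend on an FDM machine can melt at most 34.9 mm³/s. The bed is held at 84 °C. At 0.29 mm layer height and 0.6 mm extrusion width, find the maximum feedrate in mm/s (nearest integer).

201 mm/s

A = 0.29 × 0.6 = 0.174 mm².
v_max = Q/A = 34.9/0.174 = 200.57 mm/s → 201 mm/s.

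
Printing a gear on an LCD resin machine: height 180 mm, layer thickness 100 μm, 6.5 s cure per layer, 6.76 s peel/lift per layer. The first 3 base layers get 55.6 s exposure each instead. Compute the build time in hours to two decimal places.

Layers = ⌈180/0.1⌉ = 1800.
Bottom layers: 3 × (55.6 + 6.76) → 187.08 s.
Remaining layers: 1797 × (6.5 + 6.76) → 23828.22 s.
Sum: 187.08 + 23828.22 = 24015.3 s → 6.67 hours.

6.67 hours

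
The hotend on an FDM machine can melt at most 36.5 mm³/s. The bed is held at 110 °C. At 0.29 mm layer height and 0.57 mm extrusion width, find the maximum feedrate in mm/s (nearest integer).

221 mm/s

A: 0.29 × 0.57 → 0.1653 mm².
v_max = Q/A = 36.5/0.1653 = 220.81 mm/s → 221 mm/s.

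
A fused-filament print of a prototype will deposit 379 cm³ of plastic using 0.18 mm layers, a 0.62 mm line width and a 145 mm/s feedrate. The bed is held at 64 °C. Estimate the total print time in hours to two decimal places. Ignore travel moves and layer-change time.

6.51 hours

Bead cross-section: 0.18 × 0.62 → 0.1116 mm².
Toolpath length = 379 cm³ / 0.1116 mm² = 379000 / 0.1116 = 3396057.3 mm.
Print-move time = 3396057.3 / 145, so 23421.1 s.
23421.1 s = 6.51 hours.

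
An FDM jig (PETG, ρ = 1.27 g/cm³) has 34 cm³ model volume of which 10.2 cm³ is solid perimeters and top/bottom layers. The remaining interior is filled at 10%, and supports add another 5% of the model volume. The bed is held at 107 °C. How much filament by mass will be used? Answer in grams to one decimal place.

Infill region = 34 − 10.2 = 23.8 cm³.
Infill deposited = 0.10 × 23.8, so 2.38 cm³.
Support: 0.05 × 34 → 1.7 cm³.
Total printed volume = 10.2 + 2.38 + 1.7 = 14.28 cm³.
Mass: 14.28 × 1.27 → 18.1356 g.

18.1 g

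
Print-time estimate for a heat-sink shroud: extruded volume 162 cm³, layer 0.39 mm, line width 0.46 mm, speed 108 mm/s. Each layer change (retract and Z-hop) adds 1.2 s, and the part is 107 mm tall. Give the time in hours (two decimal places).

Line area = 0.39 × 0.46 = 0.1794 mm².
Path length: 162000 mm³ / 0.1794 mm² → 903010 mm.
Extrusion time = 903010 / 108, so 8361.2 s.
Layers = ⌈107/0.39⌉ = 275.
Non-print overhead = 275 × 1.2, so 330 s.
Altogether 8361.2 + 330 = 8691.2 s, i.e. 2.41 hours.

2.41 hours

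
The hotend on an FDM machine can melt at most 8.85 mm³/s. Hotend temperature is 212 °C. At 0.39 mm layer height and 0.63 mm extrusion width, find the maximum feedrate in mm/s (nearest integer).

36 mm/s

Extrusion cross-section = 0.39 × 0.63 = 0.2457 mm².
Max speed = 8.85 / 0.2457 = 36.02 ≈ 36 mm/s.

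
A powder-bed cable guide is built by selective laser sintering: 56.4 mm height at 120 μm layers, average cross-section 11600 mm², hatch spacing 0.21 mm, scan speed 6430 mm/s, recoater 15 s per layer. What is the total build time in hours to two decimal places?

Layers = ⌈56.4/0.12⌉ = 470.
Hatch length per layer = 11600 / 0.21 = 55238.1 mm.
Per-layer scan time = 55238.1 / 6430, so 8.5907 s.
Layer cycle: 8.5907 + 15 → 23.5907 s.
470 layers × 23.5907 s/layer = 11087.629 s, i.e. 3.08 hours.

3.08 hours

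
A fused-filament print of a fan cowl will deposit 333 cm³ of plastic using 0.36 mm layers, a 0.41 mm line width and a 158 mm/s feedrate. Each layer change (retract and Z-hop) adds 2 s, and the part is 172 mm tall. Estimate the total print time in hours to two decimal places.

4.23 hours

Extrusion cross-section = 0.36 × 0.41, so 0.1476 mm².
Path length: 333000 mm³ / 0.1476 mm² → 2256097.6 mm.
Extrusion time = 2256097.6 / 158, so 14279.1 s.
Layers = ⌈172/0.36⌉ = 478.
Z-hop total: 478 × 2 → 956 s.
Altogether 14279.1 + 956 = 15235.1 s, i.e. 4.23 hours.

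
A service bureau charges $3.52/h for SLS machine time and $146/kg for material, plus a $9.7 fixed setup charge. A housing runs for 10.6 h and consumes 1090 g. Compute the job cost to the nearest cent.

Time charge: 3.52 × 10.6 → $37.312.
Material cost: 146 × 1090/1000 → $159.14.
Total = 37.312 + 159.14 + 9.7 = 206.152 ≈ $206.15.

$206.15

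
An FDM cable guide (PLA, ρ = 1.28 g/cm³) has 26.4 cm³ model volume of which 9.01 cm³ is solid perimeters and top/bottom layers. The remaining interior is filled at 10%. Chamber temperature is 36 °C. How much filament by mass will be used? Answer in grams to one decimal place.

13.8 g

Infill region: 26.4 − 9.01 → 17.39 cm³.
Infill volume = 0.10 × 17.39 = 1.739 cm³.
Deposited volume: 9.01 + 1.739 → 10.749 cm³.
Mass = 10.749 × 1.28, so 13.75872 g.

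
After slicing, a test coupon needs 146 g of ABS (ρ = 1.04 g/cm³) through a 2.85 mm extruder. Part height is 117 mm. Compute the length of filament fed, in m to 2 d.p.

Extruded volume: 146/1.04 = 140.3846 cm³ (140384.6 mm³).
Filament cross-section = π × (2.85/2)² = 6.3794 mm².
L = V/A = 140384.6/6.3794 = 22005.93 mm → 22.01 m.

22.01 m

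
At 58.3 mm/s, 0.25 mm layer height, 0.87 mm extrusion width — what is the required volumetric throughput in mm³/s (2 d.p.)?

12.68

A: 0.25 × 0.87 → 0.2175 mm².
Volumetric flow = 58.3 × 0.2175 = 12.68 mm³/s.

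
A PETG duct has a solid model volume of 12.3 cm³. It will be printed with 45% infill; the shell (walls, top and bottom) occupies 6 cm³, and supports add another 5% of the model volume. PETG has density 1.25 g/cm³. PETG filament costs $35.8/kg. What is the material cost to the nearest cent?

Volume inside the shell: 12.3 − 6 → 6.3 cm³.
Deposited infill = 0.45 × 6.3, so 2.835 cm³.
Support: 0.05 × 12.3 → 0.615 cm³.
Total printed volume: 6 + 2.835 + 0.615 → 9.45 cm³.
Mass = 9.45 × 1.25 = 11.8125 g.
At $35.8/kg: 11.8125/1000 × 35.8 = $0.42.

$0.42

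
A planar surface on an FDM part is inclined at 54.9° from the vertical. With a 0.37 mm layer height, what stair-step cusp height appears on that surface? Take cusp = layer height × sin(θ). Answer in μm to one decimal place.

302.7 μm

h_c = t·sin θ = 0.37 × 0.8181 = 0.302697 mm (302.7 μm).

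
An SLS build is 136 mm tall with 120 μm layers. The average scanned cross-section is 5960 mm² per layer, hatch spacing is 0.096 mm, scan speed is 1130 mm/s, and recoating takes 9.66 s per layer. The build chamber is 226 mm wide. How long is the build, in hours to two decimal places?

20.35 hours

Layers = ⌈136/0.12⌉ = 1134.
Scan path per layer = 5960 / 0.096 = 62083.3 mm.
Laser time per layer: 62083.3 / 1130 → 54.941 s.
Layer cycle = 54.941 + 9.66 = 64.601 s.
Build time = 1134 × 64.601 = 73257.534 s = 20.35 hours.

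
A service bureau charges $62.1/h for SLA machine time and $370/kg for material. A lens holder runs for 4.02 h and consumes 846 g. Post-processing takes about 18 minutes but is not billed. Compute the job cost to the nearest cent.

$562.66

Machine cost = 62.1 × 4.02, so $249.642.
Feedstock cost = 370 × 846/1000, so $313.02.
Total = 249.642 + 313.02 = 562.662 ≈ $562.66.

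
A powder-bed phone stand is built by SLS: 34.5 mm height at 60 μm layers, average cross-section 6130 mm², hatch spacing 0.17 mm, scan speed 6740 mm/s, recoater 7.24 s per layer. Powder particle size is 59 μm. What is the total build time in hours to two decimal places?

2.01 hours

Layers = ⌈34.5/0.06⌉ = 575.
Scan path per layer = 6130 / 0.17 = 36058.8 mm.
Per-layer scan time = 36058.8 / 6740, so 5.35 s.
Time per layer = 5.35 + 7.24 = 12.59 s.
Build time = 575 × 12.59 = 7239.25 s = 2.01 hours.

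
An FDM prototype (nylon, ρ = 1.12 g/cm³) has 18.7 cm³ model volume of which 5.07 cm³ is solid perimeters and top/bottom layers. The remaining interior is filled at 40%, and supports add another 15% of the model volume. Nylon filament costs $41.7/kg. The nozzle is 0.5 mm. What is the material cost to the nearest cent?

Volume inside the shell = 18.7 − 5.07 = 13.63 cm³.
Infill deposited: 0.40 × 13.63 → 5.452 cm³.
Support = 0.15 × 18.7 = 2.805 cm³.
Deposited volume = 5.07 + 5.452 + 2.805 = 13.327 cm³.
Mass = 13.327 × 1.12, so 14.92624 g.
Cost = 14.92624 g / 1000 × $41.7/kg = $0.62.

$0.62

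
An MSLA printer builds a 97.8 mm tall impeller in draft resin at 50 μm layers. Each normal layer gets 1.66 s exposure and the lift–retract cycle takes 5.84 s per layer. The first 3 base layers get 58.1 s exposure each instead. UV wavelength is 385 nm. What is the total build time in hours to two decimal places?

4.12 hours

Layers = ⌈97.8/0.05⌉ = 1956.
Base layers = 3 × (58.1 + 5.84) = 191.82 s.
Normal layers = 1953 × (1.66 + 5.84) = 14647.5 s.
Total = 191.82 + 14647.5 = 14839.32 s = 4.12 hours.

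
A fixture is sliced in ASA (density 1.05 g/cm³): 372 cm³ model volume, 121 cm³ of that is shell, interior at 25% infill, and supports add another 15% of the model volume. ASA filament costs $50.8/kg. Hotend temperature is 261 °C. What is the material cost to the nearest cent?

Interior volume = 372 − 121, so 251 cm³.
Infill deposited = 0.25 × 251, so 62.75 cm³.
Support: 0.15 × 372 → 55.8 cm³.
Total extruded = 121 + 62.75 + 55.8 = 239.55 cm³.
Mass = 239.55 × 1.05, so 251.5275 g.
At $50.8/kg: 251.5275/1000 × 50.8 = $12.78.

$12.78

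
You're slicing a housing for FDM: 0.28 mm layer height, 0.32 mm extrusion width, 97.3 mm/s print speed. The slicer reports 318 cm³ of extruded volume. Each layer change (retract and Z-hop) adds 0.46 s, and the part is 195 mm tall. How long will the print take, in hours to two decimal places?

10.22 hours

Bead cross-section = 0.28 × 0.32, so 0.0896 mm².
Toolpath length = 318 cm³ / 0.0896 mm² = 318000 / 0.0896 = 3549107.1 mm.
Time extruding = 3549107.1 / 97.3 = 36475.9 s.
Number of layers: 195 / 0.28 → 697 (rounded up).
Non-print overhead = 697 × 0.46, so 320.62 s.
Altogether 36475.9 + 320.62 = 36796.52 s, i.e. 10.22 hours.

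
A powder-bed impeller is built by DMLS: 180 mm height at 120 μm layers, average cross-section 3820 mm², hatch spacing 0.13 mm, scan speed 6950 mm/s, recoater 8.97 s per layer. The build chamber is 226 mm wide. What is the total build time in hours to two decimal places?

Layers = ⌈180/0.12⌉ = 1500.
Scan path per layer = 3820 / 0.13 = 29384.6 mm.
Laser time per layer: 29384.6 / 6950 → 4.228 s.
Layer cycle = 4.228 + 8.97 = 13.198 s.
1500 layers × 13.198 s/layer = 19797 s, i.e. 5.50 hours.

5.50 hours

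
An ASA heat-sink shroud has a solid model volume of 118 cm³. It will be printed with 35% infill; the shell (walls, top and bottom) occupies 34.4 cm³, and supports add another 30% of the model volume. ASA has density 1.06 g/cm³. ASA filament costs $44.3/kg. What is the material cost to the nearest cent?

$4.65

Interior volume: 118 − 34.4 → 83.6 cm³.
Infill volume = 0.35 × 83.6, so 29.26 cm³.
Support = 0.30 × 118, so 35.4 cm³.
Deposited volume = 34.4 + 29.26 + 35.4, so 99.06 cm³.
Mass = 99.06 × 1.06 = 105.0036 g.
At $44.3/kg: 105.0036/1000 × 44.3 = $4.65.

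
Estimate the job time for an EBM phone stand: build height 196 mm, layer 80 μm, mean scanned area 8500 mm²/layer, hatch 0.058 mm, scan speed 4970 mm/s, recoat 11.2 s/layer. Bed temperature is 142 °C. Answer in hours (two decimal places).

Layers = ⌈196/0.08⌉ = 2450.
Hatch length per layer = 8500 / 0.058, so 146551.7 mm.
Scan time per layer: 146551.7 / 4970 → 29.4873 s.
Layer cycle = 29.4873 + 11.2 = 40.6873 s.
Total: 2450 × 40.6873 s = 99683.885 s → 27.69 hours.

27.69 hours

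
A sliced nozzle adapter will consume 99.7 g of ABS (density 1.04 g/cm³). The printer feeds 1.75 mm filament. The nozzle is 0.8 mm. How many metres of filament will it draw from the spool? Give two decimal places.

Volume = 99.7 g / 1.04 g·cm⁻³ = 95.8654 cm³ = 95865.4 mm³.
Filament cross-section = π × (1.75/2)² = 2.4053 mm².
Length = 95865.4 / 2.4053 = 39855.9 mm = 39.86 m.

39.86 m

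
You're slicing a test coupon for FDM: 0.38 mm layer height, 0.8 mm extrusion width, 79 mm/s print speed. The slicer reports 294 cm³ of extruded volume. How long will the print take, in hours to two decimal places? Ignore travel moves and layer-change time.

3.40 hours

Line area = 0.38 × 0.8 = 0.304 mm².
Path length: 294000 mm³ / 0.304 mm² → 967105.3 mm.
Print-move time = 967105.3 / 79 = 12241.8 s.
Converting: 12241.8 s = 3.40 hours.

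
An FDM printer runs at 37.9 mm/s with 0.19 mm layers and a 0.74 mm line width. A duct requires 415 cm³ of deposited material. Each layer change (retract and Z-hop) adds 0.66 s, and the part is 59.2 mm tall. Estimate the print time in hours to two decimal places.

Extrusion cross-section = 0.19 × 0.74, so 0.1406 mm².
Toolpath length = 415 cm³ / 0.1406 mm² = 415000 / 0.1406 = 2951635.8 mm.
Time extruding = 2951635.8 / 37.9, so 77879.6 s.
Layers = ⌈59.2/0.19⌉ = 312.
Non-print overhead = 312 × 0.66, so 205.92 s.
Total = 77879.6 + 205.92 = 78085.52 s = 21.69 hours.

21.69 hours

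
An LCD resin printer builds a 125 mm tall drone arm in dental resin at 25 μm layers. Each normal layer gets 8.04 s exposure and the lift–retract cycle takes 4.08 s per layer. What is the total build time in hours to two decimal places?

Layers = ⌈125/0.025⌉ = 5000.
Each layer takes = 8.04 + 4.08 = 12.12 s.
Total = 5000 × 12.12 = 60600 s = 16.83 hours.

16.83 hours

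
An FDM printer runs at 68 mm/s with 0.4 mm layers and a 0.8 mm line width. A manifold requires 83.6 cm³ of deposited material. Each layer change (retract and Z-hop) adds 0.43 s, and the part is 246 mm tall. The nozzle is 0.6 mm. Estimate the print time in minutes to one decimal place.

Line area: 0.4 × 0.8 → 0.32 mm².
Toolpath length = 83.6 cm³ / 0.32 mm² = 83600 / 0.32 = 261250 mm.
Print-move time = 261250 / 68, so 3841.9 s.
Layers = ⌈246/0.4⌉ = 615.
Z-hop total = 615 × 0.43, so 264.45 s.
Total = 3841.9 + 264.45 = 4106.35 s = 68.4 minutes.

68.4 minutes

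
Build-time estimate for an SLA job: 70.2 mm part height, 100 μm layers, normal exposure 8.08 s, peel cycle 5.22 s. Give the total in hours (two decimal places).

2.59 hours

Number of layers: 70.2 / 0.1 → 702 (rounded up).
Cycle time: 8.08 + 5.22 → 13.3 s.
Build time: 702 × 13.3 s = 9336.6 s, i.e. 2.59 hours.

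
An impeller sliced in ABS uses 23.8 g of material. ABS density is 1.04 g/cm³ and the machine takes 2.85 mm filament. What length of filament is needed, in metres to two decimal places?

Extruded volume: 23.8/1.04 = 22.8846 cm³ (22884.6 mm³).
A = π r² = π × 1.425² = 6.3794 mm².
L = V/A = 22884.6/6.3794 = 3587.27 mm → 3.59 m.

3.59 m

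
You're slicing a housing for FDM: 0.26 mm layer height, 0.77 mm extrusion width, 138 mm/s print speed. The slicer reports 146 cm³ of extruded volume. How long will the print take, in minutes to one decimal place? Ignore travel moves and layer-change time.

Extrusion cross-section = 0.26 × 0.77 = 0.2002 mm².
Total extruded path = 146000/0.2002 = 729270.7 mm.
Time extruding = 729270.7 / 138, so 5284.6 s.
Converting: 5284.6 s = 88.1 minutes.

88.1 minutes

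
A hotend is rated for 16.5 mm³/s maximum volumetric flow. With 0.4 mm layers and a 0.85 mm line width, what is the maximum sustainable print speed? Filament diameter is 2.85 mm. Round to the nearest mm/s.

Extrusion cross-section = 0.4 × 0.85 = 0.34 mm².
v_max = Q/A = 16.5/0.34 = 48.53 mm/s → 49 mm/s.

49 mm/s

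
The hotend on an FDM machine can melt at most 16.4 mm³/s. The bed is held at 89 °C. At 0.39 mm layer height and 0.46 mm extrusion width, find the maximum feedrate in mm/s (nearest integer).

Extrusion cross-section: 0.39 × 0.46 → 0.1794 mm².
v_max = Q/A = 16.4/0.1794 = 91.42 mm/s → 91 mm/s.

91 mm/s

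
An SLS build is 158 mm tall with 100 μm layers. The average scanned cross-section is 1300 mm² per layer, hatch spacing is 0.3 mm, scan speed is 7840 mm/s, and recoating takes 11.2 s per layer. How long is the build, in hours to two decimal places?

5.16 hours

Layers = ⌈158/0.1⌉ = 1580.
Hatch length per layer = 1300 / 0.3, so 4333.3 mm.
Scan time per layer: 4333.3 / 7840 → 0.5527 s.
Layer cycle = 0.5527 + 11.2 = 11.7527 s.
1580 layers × 11.7527 s/layer = 18569.266 s, i.e. 5.16 hours.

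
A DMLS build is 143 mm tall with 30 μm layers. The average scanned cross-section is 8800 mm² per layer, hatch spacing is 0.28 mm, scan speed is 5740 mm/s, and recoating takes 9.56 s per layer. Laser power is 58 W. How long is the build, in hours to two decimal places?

Number of layers: 143 / 0.03 → 4767 (rounded up).
Per-layer scan distance: 8800 / 0.28 → 31428.6 mm.
Laser time per layer: 31428.6 / 5740 → 5.4754 s.
Layer cycle = 5.4754 + 9.56, so 15.0354 s.
4767 layers × 15.0354 s/layer = 71673.7518 s, i.e. 19.91 hours.

19.91 hours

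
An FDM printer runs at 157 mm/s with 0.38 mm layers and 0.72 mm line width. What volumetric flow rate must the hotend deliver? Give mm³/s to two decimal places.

A = 0.38 × 0.72, so 0.2736 mm².
Q = v·A = 157 × 0.2736 = 42.96 mm³/s.

42.96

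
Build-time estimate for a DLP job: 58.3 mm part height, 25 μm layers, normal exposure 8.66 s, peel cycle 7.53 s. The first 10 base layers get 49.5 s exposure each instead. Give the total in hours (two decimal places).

Number of layers: 58.3 / 0.025 → 2332 (rounded up).
Burn-in layers: 10 × (49.5 + 7.53) → 570.3 s.
Normal layers = 2322 × (8.66 + 7.53) = 37593.18 s.
Total = 570.3 + 37593.18 = 38163.48 s = 10.60 hours.

10.60 hours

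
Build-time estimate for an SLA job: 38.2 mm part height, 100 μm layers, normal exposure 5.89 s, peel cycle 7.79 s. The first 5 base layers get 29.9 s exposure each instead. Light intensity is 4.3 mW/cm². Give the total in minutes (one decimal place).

Layers = ⌈38.2/0.1⌉ = 382.
Bottom layers = 5 × (29.9 + 7.79), so 188.45 s.
Remaining layers = 377 × (5.89 + 7.79), so 5157.36 s.
Sum: 188.45 + 5157.36 = 5345.81 s → 89.1 minutes.

89.1 minutes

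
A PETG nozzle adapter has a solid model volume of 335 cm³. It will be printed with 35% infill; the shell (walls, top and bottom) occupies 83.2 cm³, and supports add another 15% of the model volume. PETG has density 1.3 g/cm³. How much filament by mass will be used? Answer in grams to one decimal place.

288.1 g

Infill region = 335 − 83.2 = 251.8 cm³.
Infill deposited = 0.35 × 251.8, so 88.13 cm³.
Support = 0.15 × 335, so 50.25 cm³.
Total printed volume = 83.2 + 88.13 + 50.25 = 221.58 cm³.
Mass: 221.58 × 1.3 → 288.054 g.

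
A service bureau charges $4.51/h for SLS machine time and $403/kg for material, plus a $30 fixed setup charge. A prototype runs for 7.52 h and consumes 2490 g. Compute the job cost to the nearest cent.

$1067.39

Machine-time cost = 4.51 × 7.52 = $33.9152.
Material charge = 403 × 2490/1000, so $1003.47.
Adding setup: 33.9152 + 1003.47 + 30 → 1067.3852 ≈ $1067.39.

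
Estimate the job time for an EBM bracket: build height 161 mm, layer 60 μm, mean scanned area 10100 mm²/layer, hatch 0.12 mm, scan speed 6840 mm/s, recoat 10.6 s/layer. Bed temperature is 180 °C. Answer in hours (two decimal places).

17.08 hours

Layers = ⌈161/0.06⌉ = 2684.
Scan path per layer = 10100 / 0.12 = 84166.7 mm.
Per-layer scan time = 84166.7 / 6840 = 12.3051 s.
Layer cycle = 12.3051 + 10.6, so 22.9051 s.
Total: 2684 × 22.9051 s = 61477.2884 s → 17.08 hours.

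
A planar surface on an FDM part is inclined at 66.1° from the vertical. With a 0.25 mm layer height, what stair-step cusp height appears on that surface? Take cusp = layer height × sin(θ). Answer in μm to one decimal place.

sin(66.1°) = 0.9143, so cusp = 0.25 × 0.9143 = 0.228575 mm → 228.6 μm.

228.6 μm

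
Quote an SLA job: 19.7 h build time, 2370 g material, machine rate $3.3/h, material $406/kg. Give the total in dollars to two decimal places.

Machine cost: 3.3 × 19.7 → $65.01.
Material cost = 406 × 2370/1000, so $962.22.
Total = 65.01 + 962.22 = $1027.23.

$1027.23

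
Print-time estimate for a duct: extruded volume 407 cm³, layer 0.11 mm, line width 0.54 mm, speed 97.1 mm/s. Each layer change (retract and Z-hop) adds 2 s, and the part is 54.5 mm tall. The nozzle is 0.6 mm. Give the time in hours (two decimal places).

19.88 hours

Bead cross-section = 0.11 × 0.54, so 0.0594 mm².
Toolpath length = 407 cm³ / 0.0594 mm² = 407000 / 0.0594 = 6851851.9 mm.
Extrusion time: 6851851.9 / 97.1 → 70564.9 s.
Layers = ⌈54.5/0.11⌉ = 496.
Layer-change overhead = 496 × 2 = 992 s.
Altogether 70564.9 + 992 = 71556.9 s, i.e. 19.88 hours.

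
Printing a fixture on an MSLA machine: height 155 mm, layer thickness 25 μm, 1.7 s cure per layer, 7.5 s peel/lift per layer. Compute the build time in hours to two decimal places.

Layer count = ceil(155 / 0.025) = 6200.
Cycle time = 1.7 + 7.5, so 9.2 s.
Total = 6200 × 9.2 = 57040 s = 15.84 hours.

15.84 hours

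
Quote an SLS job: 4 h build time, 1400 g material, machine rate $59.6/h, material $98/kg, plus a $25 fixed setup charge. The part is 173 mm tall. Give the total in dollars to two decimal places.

$400.60

Machine cost: 59.6 × 4 → $238.40.
Material charge = 98 × 1400/1000 = $137.20.
Total = 238.40 + 137.20 + 25 = $400.60.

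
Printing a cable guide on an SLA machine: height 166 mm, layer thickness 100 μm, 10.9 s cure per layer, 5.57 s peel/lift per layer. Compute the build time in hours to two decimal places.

Layers = ⌈166/0.1⌉ = 1660.
Per-layer time = 10.9 + 5.57 = 16.47 s.
Build time: 1660 × 16.47 s = 27340.2 s, i.e. 7.59 hours.

7.59 hours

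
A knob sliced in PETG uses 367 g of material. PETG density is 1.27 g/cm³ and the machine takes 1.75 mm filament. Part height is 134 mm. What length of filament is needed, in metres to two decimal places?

120.14 m

Volume = 367 g / 1.27 g·cm⁻³ = 288.9764 cm³ = 288976.4 mm³.
Filament cross-section = π × (1.75/2)² = 2.4053 mm².
L = V/A = 288976.4/2.4053 = 120141.52 mm → 120.14 m.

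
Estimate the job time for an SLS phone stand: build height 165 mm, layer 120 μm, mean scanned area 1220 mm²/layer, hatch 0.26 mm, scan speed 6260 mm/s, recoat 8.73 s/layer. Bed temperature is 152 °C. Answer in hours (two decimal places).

Number of layers: 165 / 0.12 → 1375 (rounded up).
Per-layer scan distance: 1220 / 0.26 → 4692.3 mm.
Scan time per layer = 4692.3 / 6260, so 0.7496 s.
Layer cycle = 0.7496 + 8.73 = 9.4796 s.
1375 layers × 9.4796 s/layer = 13034.45 s, i.e. 3.62 hours.

3.62 hours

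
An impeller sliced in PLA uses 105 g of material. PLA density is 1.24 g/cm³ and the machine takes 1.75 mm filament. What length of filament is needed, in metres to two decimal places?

35.20 m

Extruded volume: 105/1.24 = 84.6774 cm³ (84677.4 mm³).
Filament cross-section = π × (1.75/2)² = 2.4053 mm².
Length = 84677.4 / 2.4053 = 35204.51 mm = 35.20 m.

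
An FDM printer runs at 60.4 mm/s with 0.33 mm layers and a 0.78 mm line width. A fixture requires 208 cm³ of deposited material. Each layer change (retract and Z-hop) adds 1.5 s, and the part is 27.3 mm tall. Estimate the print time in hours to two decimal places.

Bead cross-section = 0.33 × 0.78, so 0.2574 mm².
Total extruded path = 208000/0.2574 = 808080.8 mm.
Print-move time: 808080.8 / 60.4 → 13378.8 s.
Number of layers: 27.3 / 0.33 → 83 (rounded up).
Layer-change overhead: 83 × 1.5 → 124.5 s.
Altogether 13378.8 + 124.5 = 13503.3 s, i.e. 3.75 hours.

3.75 hours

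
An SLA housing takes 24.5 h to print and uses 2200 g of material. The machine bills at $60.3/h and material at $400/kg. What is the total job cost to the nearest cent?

Machine-time cost: 60.3 × 24.5 → $1477.35.
Material cost = 400 × 2200/1000 = $880.00.
Total = 1477.35 + 880.00 = $2357.35.

$2357.35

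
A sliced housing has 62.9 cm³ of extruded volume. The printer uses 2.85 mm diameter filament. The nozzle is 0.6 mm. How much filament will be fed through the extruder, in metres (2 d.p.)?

9.86 m

Filament cross-section = π × (2.85/2)² = 6.3794 mm².
L = 62900 mm³ / 6.3794 mm² = 9859.86 mm, i.e. 9.86 m.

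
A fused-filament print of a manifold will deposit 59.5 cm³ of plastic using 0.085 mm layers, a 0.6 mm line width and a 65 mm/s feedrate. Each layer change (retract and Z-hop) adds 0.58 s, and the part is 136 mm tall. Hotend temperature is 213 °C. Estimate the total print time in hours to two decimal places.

Bead cross-section = 0.085 × 0.6, so 0.051 mm².
Toolpath length = 59.5 cm³ / 0.051 mm² = 59500 / 0.051 = 1166666.7 mm.
Time extruding = 1166666.7 / 65, so 17948.7 s.
Layer count = ceil(136 / 0.085) = 1600.
Z-hop total: 1600 × 0.58 → 928 s.
Total = 17948.7 + 928 = 18876.7 s = 5.24 hours.

5.24 hours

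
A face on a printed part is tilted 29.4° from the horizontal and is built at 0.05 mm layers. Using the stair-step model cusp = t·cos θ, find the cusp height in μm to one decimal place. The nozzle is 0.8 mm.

Cusp = layer height × cos(29.4°) = 0.05 × 0.8712 = 0.04356 mm = 43.6 μm.

43.6 μm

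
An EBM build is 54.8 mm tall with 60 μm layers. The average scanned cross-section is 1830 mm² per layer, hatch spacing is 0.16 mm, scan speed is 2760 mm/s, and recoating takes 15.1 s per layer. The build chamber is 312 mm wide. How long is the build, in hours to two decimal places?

Layer count = ceil(54.8 / 0.06) = 914.
Hatch length per layer = 1830 / 0.16 = 11437.5 mm.
Beam time per layer: 11437.5 / 2760 → 4.144 s.
Per-layer time = 4.144 + 15.1 = 19.244 s.
Total: 914 × 19.244 s = 17589.016 s → 4.89 hours.

4.89 hours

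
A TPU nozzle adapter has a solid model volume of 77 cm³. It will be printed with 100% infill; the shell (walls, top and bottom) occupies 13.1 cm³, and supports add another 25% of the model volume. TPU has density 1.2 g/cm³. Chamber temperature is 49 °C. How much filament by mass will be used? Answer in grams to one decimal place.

115.5 g

Interior volume = 77 − 13.1 = 63.9 cm³.
Infill deposited = 1.00 × 63.9 = 63.9 cm³.
Support = 0.25 × 77, so 19.25 cm³.
Total printed volume: 13.1 + 63.9 + 19.25 → 96.25 cm³.
Mass = 96.25 × 1.2, so 115.5 g.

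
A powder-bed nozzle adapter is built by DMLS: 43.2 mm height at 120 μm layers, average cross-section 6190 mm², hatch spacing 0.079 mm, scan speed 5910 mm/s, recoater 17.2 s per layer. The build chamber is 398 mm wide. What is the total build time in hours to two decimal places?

Layer count = ceil(43.2 / 0.12) = 360.
Hatch length per layer = 6190 / 0.079 = 78354.4 mm.
Scan time per layer = 78354.4 / 5910 = 13.2579 s.
Layer cycle: 13.2579 + 17.2 → 30.4579 s.
Total: 360 × 30.4579 s = 10964.844 s → 3.05 hours.

3.05 hours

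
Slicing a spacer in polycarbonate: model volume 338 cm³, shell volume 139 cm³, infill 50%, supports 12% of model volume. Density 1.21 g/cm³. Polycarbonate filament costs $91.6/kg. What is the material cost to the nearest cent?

Interior volume = 338 − 139, so 199 cm³.
Infill volume = 0.50 × 199 = 99.5 cm³.
Support: 0.12 × 338 → 40.56 cm³.
Total printed volume: 139 + 99.5 + 40.56 → 279.06 cm³.
Mass = 279.06 × 1.21, so 337.6626 g.
Cost = 337.6626 g / 1000 × $91.6/kg = $30.93.

$30.93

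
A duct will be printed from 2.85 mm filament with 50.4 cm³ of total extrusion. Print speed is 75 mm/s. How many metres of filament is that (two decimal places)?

Cross-section of 2.85 mm filament: π·(2.85/2)² = 6.3794 mm².
Length = 50.4 cm³ / 6.3794 mm² = 50400 / 6.3794 = 7900.43 mm = 7.90 m.

7.90 m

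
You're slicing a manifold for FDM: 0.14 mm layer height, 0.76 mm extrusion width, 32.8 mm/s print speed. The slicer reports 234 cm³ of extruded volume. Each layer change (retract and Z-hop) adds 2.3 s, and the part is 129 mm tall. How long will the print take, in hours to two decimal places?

Line area: 0.14 × 0.76 → 0.1064 mm².
Total extruded path = 234000/0.1064 = 2199248.1 mm.
Extrusion time = 2199248.1 / 32.8, so 67050.2 s.
Number of layers: 129 / 0.14 → 922 (rounded up).
Z-hop total = 922 × 2.3 = 2120.6 s.
Total = 67050.2 + 2120.6 = 69170.8 s = 19.21 hours.

19.21 hours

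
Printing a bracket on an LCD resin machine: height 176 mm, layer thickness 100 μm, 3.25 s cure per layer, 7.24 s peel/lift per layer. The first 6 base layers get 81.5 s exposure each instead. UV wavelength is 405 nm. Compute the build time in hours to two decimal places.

5.26 hours

Number of layers: 176 / 0.1 → 1760 (rounded up).
Burn-in layers = 6 × (81.5 + 7.24), so 532.44 s.
Regular layers = 1754 × (3.25 + 7.24), so 18399.46 s.
Sum: 532.44 + 18399.46 = 18931.9 s → 5.26 hours.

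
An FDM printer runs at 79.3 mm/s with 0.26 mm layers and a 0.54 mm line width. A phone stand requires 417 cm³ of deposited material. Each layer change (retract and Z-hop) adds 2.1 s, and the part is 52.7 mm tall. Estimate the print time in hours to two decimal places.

Line area = 0.26 × 0.54, so 0.1404 mm².
Total extruded path = 417000/0.1404 = 2970085.5 mm.
Time extruding = 2970085.5 / 79.3, so 37453.8 s.
Layers = ⌈52.7/0.26⌉ = 203.
Non-print overhead = 203 × 2.1, so 426.3 s.
Altogether 37453.8 + 426.3 = 37880.1 s, i.e. 10.52 hours.

10.52 hours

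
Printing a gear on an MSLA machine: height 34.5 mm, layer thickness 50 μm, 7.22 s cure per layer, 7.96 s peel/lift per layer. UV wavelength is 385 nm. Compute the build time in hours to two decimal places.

Layers = ⌈34.5/0.05⌉ = 690.
Per-layer time: 7.22 + 7.96 → 15.18 s.
Build time: 690 × 15.18 s = 10474.2 s, i.e. 2.91 hours.

2.91 hours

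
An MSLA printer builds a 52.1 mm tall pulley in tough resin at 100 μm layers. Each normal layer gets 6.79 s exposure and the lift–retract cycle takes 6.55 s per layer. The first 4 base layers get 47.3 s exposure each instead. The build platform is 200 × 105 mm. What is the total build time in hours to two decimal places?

1.98 hours

Number of layers: 52.1 / 0.1 → 521 (rounded up).
Burn-in layers = 4 × (47.3 + 6.55), so 215.4 s.
Regular layers: 517 × (6.79 + 6.55) → 6896.78 s.
Total = 215.4 + 6896.78 = 7112.18 s = 1.98 hours.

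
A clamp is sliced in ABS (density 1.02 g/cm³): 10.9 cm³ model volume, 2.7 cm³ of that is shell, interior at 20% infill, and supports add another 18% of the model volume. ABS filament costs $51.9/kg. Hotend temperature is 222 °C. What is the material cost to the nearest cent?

Infill region = 10.9 − 2.7 = 8.2 cm³.
Deposited infill = 0.20 × 8.2, so 1.64 cm³.
Support = 0.18 × 10.9 = 1.962 cm³.
Deposited volume = 2.7 + 1.64 + 1.962 = 6.302 cm³.
Mass = 6.302 × 1.02 = 6.42804 g.
At $51.9/kg: 6.42804/1000 × 51.9 = $0.33.

$0.33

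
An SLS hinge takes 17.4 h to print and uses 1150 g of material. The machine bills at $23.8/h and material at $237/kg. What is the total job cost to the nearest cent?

$686.67

Time charge = 23.8 × 17.4, so $414.12.
Material charge = 237 × 1150/1000, so $272.55.
Job cost: 414.12 + 272.55 = $686.67.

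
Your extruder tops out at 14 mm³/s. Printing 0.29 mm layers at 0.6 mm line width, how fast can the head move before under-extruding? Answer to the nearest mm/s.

80 mm/s

Extrusion cross-section = 0.29 × 0.6, so 0.174 mm².
Max speed = 14 / 0.174 = 80.46 ≈ 80 mm/s.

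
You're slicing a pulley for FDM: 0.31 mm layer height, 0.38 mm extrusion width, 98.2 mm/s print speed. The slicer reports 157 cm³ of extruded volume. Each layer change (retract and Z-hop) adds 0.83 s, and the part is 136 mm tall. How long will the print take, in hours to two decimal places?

3.87 hours

Line area = 0.31 × 0.38 = 0.1178 mm².
Total extruded path = 157000/0.1178 = 1332767.4 mm.
Extrusion time = 1332767.4 / 98.2, so 13572 s.
Number of layers: 136 / 0.31 → 439 (rounded up).
Non-print overhead = 439 × 0.83 = 364.37 s.
Altogether 13572 + 364.37 = 13936.37 s, i.e. 3.87 hours.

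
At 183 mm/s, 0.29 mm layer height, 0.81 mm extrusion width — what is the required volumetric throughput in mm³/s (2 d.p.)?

Extrusion cross-section = 0.29 × 0.81 = 0.2349 mm².
Volumetric flow = 183 × 0.2349 = 42.99 mm³/s.

42.99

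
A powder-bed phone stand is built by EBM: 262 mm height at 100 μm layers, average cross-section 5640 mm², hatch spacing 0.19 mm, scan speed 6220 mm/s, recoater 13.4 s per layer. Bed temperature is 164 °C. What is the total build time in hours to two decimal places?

13.23 hours

Layer count = ceil(262 / 0.1) = 2620.
Per-layer scan distance = 5640 / 0.19, so 29684.2 mm.
Beam time per layer = 29684.2 / 6220, so 4.7724 s.
Layer cycle: 4.7724 + 13.4 → 18.1724 s.
Total: 2620 × 18.1724 s = 47611.688 s → 13.23 hours.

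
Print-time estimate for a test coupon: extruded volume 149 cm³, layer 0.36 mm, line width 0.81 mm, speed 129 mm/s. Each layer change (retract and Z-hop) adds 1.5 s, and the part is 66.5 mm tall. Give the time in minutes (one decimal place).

70.6 minutes

Line area = 0.36 × 0.81, so 0.2916 mm².
Path length: 149000 mm³ / 0.2916 mm² → 510973.9 mm.
Print-move time = 510973.9 / 129 = 3961 s.
Layers = ⌈66.5/0.36⌉ = 185.
Layer-change overhead = 185 × 1.5 = 277.5 s.
Total = 3961 + 277.5 = 4238.5 s = 70.6 minutes.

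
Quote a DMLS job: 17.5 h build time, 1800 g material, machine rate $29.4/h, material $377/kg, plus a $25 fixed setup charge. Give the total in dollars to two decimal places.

Time charge: 29.4 × 17.5 → $514.50.
Material charge: 377 × 1800/1000 → $678.60.
Total = 514.50 + 678.60 + 25 = $1218.10.

$1218.10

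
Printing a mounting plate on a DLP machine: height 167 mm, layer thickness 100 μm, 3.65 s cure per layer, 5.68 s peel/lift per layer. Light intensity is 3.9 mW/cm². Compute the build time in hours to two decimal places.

4.33 hours

Layer count = ceil(167 / 0.1) = 1670.
Per-layer time = 3.65 + 5.68 = 9.33 s.
Build time: 1670 × 9.33 s = 15581.1 s, i.e. 4.33 hours.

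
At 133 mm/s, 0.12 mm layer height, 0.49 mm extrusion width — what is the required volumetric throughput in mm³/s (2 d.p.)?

7.82

A = 0.12 × 0.49, so 0.0588 mm².
Volumetric flow = 133 × 0.0588 = 7.82 mm³/s.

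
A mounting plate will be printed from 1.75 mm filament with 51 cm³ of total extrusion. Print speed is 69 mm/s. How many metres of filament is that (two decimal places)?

21.20 m

Cross-section of 1.75 mm filament: π·(1.75/2)² = 2.4053 mm².
Length = 51 cm³ / 2.4053 mm² = 51000 / 2.4053 = 21203.18 mm = 21.20 m.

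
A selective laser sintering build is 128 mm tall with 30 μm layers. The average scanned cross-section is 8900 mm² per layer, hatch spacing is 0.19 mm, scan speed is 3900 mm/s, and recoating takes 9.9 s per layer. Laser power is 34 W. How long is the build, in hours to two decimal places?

Layer count = ceil(128 / 0.03) = 4267.
Hatch length per layer: 8900 / 0.19 → 46842.1 mm.
Scan time per layer = 46842.1 / 3900 = 12.0108 s.
Layer cycle = 12.0108 + 9.9, so 21.9108 s.
Build time = 4267 × 21.9108 = 93493.3836 s = 25.97 hours.

25.97 hours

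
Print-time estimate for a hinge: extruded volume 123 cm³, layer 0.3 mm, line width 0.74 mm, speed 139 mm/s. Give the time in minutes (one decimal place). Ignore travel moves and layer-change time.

66.4 minutes

Extrusion cross-section: 0.3 × 0.74 → 0.222 mm².
Path length: 123000 mm³ / 0.222 mm² → 554054.1 mm.
Extrusion time = 554054.1 / 139, so 3986 s.
In the requested units: 3986 s = 66.4 minutes.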